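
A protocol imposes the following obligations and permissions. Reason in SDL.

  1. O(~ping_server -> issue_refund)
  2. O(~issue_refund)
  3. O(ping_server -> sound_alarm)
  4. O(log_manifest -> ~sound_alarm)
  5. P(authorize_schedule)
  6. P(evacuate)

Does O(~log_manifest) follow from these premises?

Yes

Premise 2 gives O(~issue_refund).
Premise 1 is O(~ping_server -> issue_refund); contrapositively O(~issue_refund -> ping_server). Since O(~issue_refund) holds, K gives O(ping_server).
With premise 3, O(ping_server -> sound_alarm), the K-axiom yields O(sound_alarm).
Premise 4, O(log_manifest -> ~sound_alarm), contraposes to O(sound_alarm -> ~log_manifest); with O(sound_alarm) we get O(~log_manifest).
Premises 5, 6 do not contribute to this derivation.
So O(~log_manifest) follows.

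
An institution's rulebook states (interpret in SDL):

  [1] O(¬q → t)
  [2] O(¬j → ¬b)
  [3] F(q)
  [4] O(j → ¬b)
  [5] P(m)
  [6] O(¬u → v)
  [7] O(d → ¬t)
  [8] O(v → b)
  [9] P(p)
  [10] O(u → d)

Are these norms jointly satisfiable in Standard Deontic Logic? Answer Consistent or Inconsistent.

Inconsistent

Premises 2 and 4 cover both cases: O(¬j → ¬b) and O(j → ¬b). Since ¬j ∨ j is a tautology, O(¬b) follows.
Premise 8 is O(v → b); contrapositively O(¬b → ¬v). Since O(¬b) holds, K gives O(¬v).
Premise 6, O(¬u → v), contraposes to O(¬v → u); with O(¬v) we get O(u).
Applying K to premise 10 (O(u → d)) and O(u) yields O(d).
With premise 7, O(d → ¬t), the K-axiom yields O(¬t).
The contrapositive of premise 1 (O(¬q → t)) is O(¬t → q), and O(¬t) is already established, so O(q).
Yet premise 3 is F(q), i.e. O(¬q).
We now have both O(q) and O(¬q) — q is simultaneously obligatory and forbidden, violating the D-axiom.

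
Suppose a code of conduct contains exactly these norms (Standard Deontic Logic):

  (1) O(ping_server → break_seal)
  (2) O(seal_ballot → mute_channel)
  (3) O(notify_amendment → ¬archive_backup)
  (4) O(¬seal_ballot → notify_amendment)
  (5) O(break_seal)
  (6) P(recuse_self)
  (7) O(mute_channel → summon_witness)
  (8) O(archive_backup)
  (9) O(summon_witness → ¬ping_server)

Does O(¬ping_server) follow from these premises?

Premise 8 states O(archive_backup) outright.
Premise 3 is O(notify_amendment → ¬archive_backup); contrapositively O(archive_backup → ¬notify_amendment). Since O(archive_backup) holds, K gives O(¬notify_amendment).
Premise 4 is O(¬seal_ballot → notify_amendment); contrapositively O(¬notify_amendment → seal_ballot). Since O(¬notify_amendment) holds, K gives O(seal_ballot).
Premise 2 is O(seal_ballot → mute_channel); since O(seal_ballot), deontic closure gives O(mute_channel).
Premise 7 is O(mute_channel → summon_witness); since O(mute_channel), deontic closure gives O(summon_witness).
Premise 9 is O(summon_witness → ¬ping_server); since O(summon_witness), deontic closure gives O(¬ping_server).
Premises 1, 5, 6 do not contribute to this derivation.
So O(¬ping_server) follows.

Yes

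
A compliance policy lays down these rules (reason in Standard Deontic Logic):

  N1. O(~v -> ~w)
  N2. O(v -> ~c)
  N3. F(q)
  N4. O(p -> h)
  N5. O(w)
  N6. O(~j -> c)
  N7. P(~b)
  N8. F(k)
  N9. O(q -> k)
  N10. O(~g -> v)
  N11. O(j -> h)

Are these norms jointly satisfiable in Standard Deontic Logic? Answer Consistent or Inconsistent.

Premise 9 is O(q -> k), but O(q) is not derivable from the premises, so it does not yield O(k).
So O(k) is not derivable, and the apparent clash with O(~k) does not arise.
A world satisfying every obligation exists (e.g. b=false, c=false, g=false, h=true, j=true, k=false, p=false, q=false, v=true, w=true); no atom is both obligatory and forbidden, so the set is consistent.

Consistent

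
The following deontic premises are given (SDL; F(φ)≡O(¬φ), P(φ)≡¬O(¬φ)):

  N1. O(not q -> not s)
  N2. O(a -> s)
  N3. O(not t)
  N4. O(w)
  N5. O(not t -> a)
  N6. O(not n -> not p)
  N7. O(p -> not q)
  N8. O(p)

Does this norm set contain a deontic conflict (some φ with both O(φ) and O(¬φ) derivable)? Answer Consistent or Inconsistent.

Inconsistent

From premise 3 we have O(not t).
Applying K to premise 5 (O(not t -> a)) and O(not t) yields O(a).
From O(a) and premise 2, O(a -> s), we obtain O(s).
Premise 1 is O(not q -> not s); contrapositively O(s -> q). Since O(s) holds, K gives O(q).
Premise 7 is O(p -> not q); contrapositively O(q -> not p). Since O(q) holds, K gives O(not p).
Yet premise 8 states O(p).
We now have both O(not p) and O(p) — p is simultaneously obligatory and forbidden, violating the D-axiom.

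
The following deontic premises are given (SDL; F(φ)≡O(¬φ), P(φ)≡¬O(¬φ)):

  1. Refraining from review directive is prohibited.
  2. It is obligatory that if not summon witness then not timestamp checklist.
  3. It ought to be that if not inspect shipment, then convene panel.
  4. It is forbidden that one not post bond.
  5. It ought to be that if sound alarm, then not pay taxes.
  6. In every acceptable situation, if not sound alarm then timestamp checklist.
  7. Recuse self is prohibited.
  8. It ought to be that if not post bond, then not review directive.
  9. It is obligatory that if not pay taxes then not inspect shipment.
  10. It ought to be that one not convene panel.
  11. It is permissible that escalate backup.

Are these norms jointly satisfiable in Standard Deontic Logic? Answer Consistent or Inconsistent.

Premise 8 is O(¬post_bond → ¬review_directive), but O(¬post_bond) is not derivable from the premises, so it does not yield O(¬review_directive).
So O(¬review_directive) is not derivable, and the apparent clash with O(review_directive) does not arise.
A world satisfying every obligation exists (e.g. convene_panel=false, escalate_backup=false, inspect_shipment=true, pay_taxes=true, post_bond=true, recuse_self=false, review_directive=true, sound_alarm=false, summon_witness=true, timestamp_checklist=true); no atom is both obligatory and forbidden, so the set is consistent.

Consistent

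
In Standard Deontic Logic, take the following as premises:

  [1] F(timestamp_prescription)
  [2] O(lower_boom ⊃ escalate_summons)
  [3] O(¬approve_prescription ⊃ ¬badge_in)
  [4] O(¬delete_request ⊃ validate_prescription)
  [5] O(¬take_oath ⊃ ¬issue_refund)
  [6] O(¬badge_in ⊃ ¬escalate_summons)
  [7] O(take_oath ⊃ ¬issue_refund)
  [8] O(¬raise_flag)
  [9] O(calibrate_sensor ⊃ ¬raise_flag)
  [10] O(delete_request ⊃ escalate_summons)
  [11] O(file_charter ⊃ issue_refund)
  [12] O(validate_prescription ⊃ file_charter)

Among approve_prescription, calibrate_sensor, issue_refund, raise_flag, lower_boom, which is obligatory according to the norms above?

Premises 7 and 5 are O(take_oath ⊃ ¬issue_refund) and O(¬take_oath ⊃ ¬issue_refund); every ideal world satisfies take_oath or ¬take_oath, so in either case ¬issue_refund holds — hence O(¬issue_refund).
Premise 11 is O(file_charter ⊃ issue_refund); contrapositively O(¬issue_refund ⊃ ¬file_charter). Since O(¬issue_refund) holds, K gives O(¬file_charter).
The contrapositive of premise 12 (O(validate_prescription ⊃ file_charter)) is O(¬file_charter ⊃ ¬validate_prescription), and O(¬file_charter) is already established, so O(¬validate_prescription).
Premise 4 is O(¬delete_request ⊃ validate_prescription); contrapositively O(¬validate_prescription ⊃ delete_request). Since O(¬validate_prescription) holds, K gives O(delete_request).
With premise 10, O(delete_request ⊃ escalate_summons), the K-axiom yields O(escalate_summons).
The contrapositive of premise 6 (O(¬badge_in ⊃ ¬escalate_summons)) is O(escalate_summons ⊃ badge_in), and O(escalate_summons) is already established, so O(badge_in).
The contrapositive of premise 3 (O(¬approve_prescription ⊃ ¬badge_in)) is O(badge_in ⊃ approve_prescription), and O(badge_in) is already established, so O(approve_prescription).
So O(approve_prescription) holds — approve_prescription is obligatory. None of the other listed options is made obligatory by any chain of premises.

approve_prescription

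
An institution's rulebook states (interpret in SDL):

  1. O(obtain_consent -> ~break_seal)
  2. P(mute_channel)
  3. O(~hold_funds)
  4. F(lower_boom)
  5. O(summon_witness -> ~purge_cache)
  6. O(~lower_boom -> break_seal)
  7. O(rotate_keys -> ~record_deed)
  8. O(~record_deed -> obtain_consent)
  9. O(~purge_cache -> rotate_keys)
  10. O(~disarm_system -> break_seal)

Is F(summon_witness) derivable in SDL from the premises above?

Yes

Premise 4, F(lower_boom), is equivalent to O(~lower_boom).
With premise 6, O(~lower_boom -> break_seal), the K-axiom yields O(break_seal).
Premise 1 is O(obtain_consent -> ~break_seal); contrapositively O(break_seal -> ~obtain_consent). Since O(break_seal) holds, K gives O(~obtain_consent).
Premise 8 is O(~record_deed -> obtain_consent); contrapositively O(~obtain_consent -> record_deed). Since O(~obtain_consent) holds, K gives O(record_deed).
The contrapositive of premise 7 (O(rotate_keys -> ~record_deed)) is O(record_deed -> ~rotate_keys), and O(record_deed) is already established, so O(~rotate_keys).
Premise 9 is O(~purge_cache -> rotate_keys); contrapositively O(~rotate_keys -> purge_cache). Since O(~rotate_keys) holds, K gives O(purge_cache).
The contrapositive of premise 5 (O(summon_witness -> ~purge_cache)) is O(purge_cache -> ~summon_witness), and O(purge_cache) is already established, so O(~summon_witness).
Premises 2, 3, 10 do not contribute to this derivation.
So O(~summon_witness) holds, i.e. F(summon_witness). The claim follows.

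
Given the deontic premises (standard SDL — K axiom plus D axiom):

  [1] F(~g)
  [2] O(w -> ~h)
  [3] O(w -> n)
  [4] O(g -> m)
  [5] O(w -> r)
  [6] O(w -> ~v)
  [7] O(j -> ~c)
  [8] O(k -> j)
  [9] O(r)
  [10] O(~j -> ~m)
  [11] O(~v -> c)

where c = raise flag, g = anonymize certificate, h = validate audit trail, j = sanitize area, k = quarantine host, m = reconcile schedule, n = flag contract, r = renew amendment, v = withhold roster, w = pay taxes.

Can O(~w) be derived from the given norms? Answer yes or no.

Premise 1, F(~g), is equivalent to O(g).
With premise 4, O(g -> m), the K-axiom yields O(m).
The contrapositive of premise 10 (O(~j -> ~m)) is O(m -> j), and O(m) is already established, so O(j).
With premise 7, O(j -> ~c), the K-axiom yields O(~c).
Premise 11, O(~v -> c), contraposes to O(~c -> v); with O(~c) we get O(v).
The contrapositive of premise 6 (O(w -> ~v)) is O(v -> ~w), and O(v) is already established, so O(~w).
Premises 2, 3, 5, 8, 9 do not contribute to this derivation.
So O(~w) follows.

Yes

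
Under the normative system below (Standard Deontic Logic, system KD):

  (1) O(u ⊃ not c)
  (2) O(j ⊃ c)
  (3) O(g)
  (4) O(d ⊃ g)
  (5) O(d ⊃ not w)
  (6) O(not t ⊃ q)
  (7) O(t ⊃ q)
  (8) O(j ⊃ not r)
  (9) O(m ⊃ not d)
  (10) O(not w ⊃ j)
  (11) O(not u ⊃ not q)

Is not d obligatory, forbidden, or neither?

Obligatory

By case analysis on t: premise 7 gives O(t ⊃ q) and premise 6 gives O(not t ⊃ q), so O(q) either way.
Premise 11 is O(not u ⊃ not q); contrapositively O(q ⊃ u). Since O(q) holds, K gives O(u).
Premise 1 is O(u ⊃ not c); since O(u), deontic closure gives O(not c).
The contrapositive of premise 2 (O(j ⊃ c)) is O(not c ⊃ not j), and O(not c) is already established, so O(not j).
The contrapositive of premise 10 (O(not w ⊃ j)) is O(not j ⊃ w), and O(not j) is already established, so O(w).
Premise 5, O(d ⊃ not w), contraposes to O(w ⊃ not d); with O(w) we get O(not d).
Premises 3, 4, 8, 9 do not contribute to this derivation.
Hence not d is obligatory.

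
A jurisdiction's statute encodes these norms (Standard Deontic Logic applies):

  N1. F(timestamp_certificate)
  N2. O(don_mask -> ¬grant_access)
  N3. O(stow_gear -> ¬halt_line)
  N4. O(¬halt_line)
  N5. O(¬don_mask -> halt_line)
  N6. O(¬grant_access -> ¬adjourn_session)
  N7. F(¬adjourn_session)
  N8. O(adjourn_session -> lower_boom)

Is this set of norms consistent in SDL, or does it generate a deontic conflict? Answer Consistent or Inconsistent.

From premise 4 we have O(¬halt_line).
The contrapositive of premise 5 (O(¬don_mask -> halt_line)) is O(¬halt_line -> don_mask), and O(¬halt_line) is already established, so O(don_mask).
From O(don_mask) and premise 2, O(don_mask -> ¬grant_access), we obtain O(¬grant_access).
With premise 6, O(¬grant_access -> ¬adjourn_session), the K-axiom yields O(¬adjourn_session).
But premise 7, F(¬adjourn_session), means O(adjourn_session).
We now have both O(¬adjourn_session) and O(adjourn_session) — adjourn_session is simultaneously obligatory and forbidden, violating the D-axiom.

Inconsistent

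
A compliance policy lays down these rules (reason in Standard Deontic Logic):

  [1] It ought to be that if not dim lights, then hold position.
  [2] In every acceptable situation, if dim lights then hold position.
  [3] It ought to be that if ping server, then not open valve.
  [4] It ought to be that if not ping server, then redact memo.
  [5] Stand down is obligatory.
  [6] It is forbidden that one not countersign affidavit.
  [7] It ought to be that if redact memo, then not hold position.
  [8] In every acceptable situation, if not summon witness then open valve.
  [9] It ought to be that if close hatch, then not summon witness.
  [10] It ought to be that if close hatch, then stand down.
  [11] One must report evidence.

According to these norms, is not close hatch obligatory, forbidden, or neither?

Premises 2 and 1 are O(dim_lights → hold_position) and O(¬dim_lights → hold_position); every ideal world satisfies dim_lights or ¬dim_lights, so in either case hold_position holds — hence O(hold_position).
Premise 7 is O(redact_memo → ¬hold_position); contrapositively O(hold_position → ¬redact_memo). Since O(hold_position) holds, K gives O(¬redact_memo).
The contrapositive of premise 4 (O(¬ping_server → redact_memo)) is O(¬redact_memo → ping_server), and O(¬redact_memo) is already established, so O(ping_server).
Premise 3 is O(ping_server → ¬open_valve); since O(ping_server), deontic closure gives O(¬open_valve).
Premise 8 is O(¬summon_witness → open_valve); contrapositively O(¬open_valve → summon_witness). Since O(¬open_valve) holds, K gives O(summon_witness).
The contrapositive of premise 9 (O(close_hatch → ¬summon_witness)) is O(summon_witness → ¬close_hatch), and O(summon_witness) is already established, so O(¬close_hatch).
Premises 5, 6, 10, 11 do not contribute to this derivation.
Hence ¬close_hatch is obligatory.

Obligatory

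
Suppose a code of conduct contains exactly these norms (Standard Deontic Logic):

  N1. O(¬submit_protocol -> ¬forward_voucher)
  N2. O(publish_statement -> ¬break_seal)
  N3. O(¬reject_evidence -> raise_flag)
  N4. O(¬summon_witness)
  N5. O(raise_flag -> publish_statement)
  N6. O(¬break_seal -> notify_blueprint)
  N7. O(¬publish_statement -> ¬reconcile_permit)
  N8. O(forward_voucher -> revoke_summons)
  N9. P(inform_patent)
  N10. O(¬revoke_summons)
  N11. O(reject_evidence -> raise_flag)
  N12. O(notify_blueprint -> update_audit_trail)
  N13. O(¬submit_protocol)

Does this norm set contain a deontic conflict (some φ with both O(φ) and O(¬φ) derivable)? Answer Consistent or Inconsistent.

Premise 8 is O(forward_voucher -> revoke_summons), but O(forward_voucher) is not derivable from the premises, so it does not yield O(revoke_summons).
So O(revoke_summons) is not derivable, and the apparent clash with O(¬revoke_summons) does not arise.
A world satisfying every obligation exists (e.g. break_seal=false, forward_voucher=false, inform_patent=false, notify_blueprint=true, publish_statement=true, raise_flag=true, reconcile_permit=false, reject_evidence=false, revoke_summons=false, submit_protocol=false, summon_witness=false, update_audit_trail=true); no atom is both obligatory and forbidden, so the set is consistent.

Consistent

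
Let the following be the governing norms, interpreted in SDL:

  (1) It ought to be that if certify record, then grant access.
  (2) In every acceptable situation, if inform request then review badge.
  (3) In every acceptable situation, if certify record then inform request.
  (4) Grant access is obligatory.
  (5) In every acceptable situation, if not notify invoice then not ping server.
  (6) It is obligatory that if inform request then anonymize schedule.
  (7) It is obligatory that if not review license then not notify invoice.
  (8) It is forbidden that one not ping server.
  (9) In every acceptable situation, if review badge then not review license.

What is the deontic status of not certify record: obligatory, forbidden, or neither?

Obligatory

Premise 8 is F(¬ping_server), i.e. O(ping_server).
Premise 5, O(¬notify_invoice → ¬ping_server), contraposes to O(ping_server → notify_invoice); with O(ping_server) we get O(notify_invoice).
The contrapositive of premise 7 (O(¬review_license → ¬notify_invoice)) is O(notify_invoice → review_license), and O(notify_invoice) is already established, so O(review_license).
The contrapositive of premise 9 (O(review_badge → ¬review_license)) is O(review_license → ¬review_badge), and O(review_license) is already established, so O(¬review_badge).
Premise 2, O(inform_request → review_badge), contraposes to O(¬review_badge → ¬inform_request); with O(¬review_badge) we get O(¬inform_request).
Premise 3, O(certify_record → inform_request), contraposes to O(¬inform_request → ¬certify_record); with O(¬inform_request) we get O(¬certify_record).
Premises 1, 4, 6 do not contribute to this derivation.
Hence ¬certify_record is obligatory.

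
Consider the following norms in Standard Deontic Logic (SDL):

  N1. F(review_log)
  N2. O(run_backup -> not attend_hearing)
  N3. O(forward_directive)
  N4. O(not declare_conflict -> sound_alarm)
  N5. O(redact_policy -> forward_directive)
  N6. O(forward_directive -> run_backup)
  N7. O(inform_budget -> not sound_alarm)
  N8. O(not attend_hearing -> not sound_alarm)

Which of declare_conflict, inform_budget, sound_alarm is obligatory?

declare_conflict

From premise 3 we have O(forward_directive).
Premise 6 is O(forward_directive -> run_backup); since O(forward_directive), deontic closure gives O(run_backup).
With premise 2, O(run_backup -> not attend_hearing), the K-axiom yields O(not attend_hearing).
From O(not attend_hearing) and premise 8, O(not attend_hearing -> not sound_alarm), we obtain O(not sound_alarm).
Premise 4, O(not declare_conflict -> sound_alarm), contraposes to O(not sound_alarm -> declare_conflict); with O(not sound_alarm) we get O(declare_conflict).
So O(declare_conflict) holds — declare_conflict is obligatory. None of the other listed options is made obligatory by any chain of premises.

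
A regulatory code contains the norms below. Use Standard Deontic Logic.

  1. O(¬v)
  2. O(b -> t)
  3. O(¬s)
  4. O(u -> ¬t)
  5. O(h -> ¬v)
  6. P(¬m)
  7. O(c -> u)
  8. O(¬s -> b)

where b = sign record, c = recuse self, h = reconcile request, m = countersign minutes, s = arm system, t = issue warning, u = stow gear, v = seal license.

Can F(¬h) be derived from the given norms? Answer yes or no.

No

Premise 5 is O(h -> ¬v); even if O(¬v) held, inferring O(h) would be affirming the consequent — invalid.
No other premise forces O(h). An ideal world satisfying every premise can still have ¬h true, so F(¬h) is not derivable.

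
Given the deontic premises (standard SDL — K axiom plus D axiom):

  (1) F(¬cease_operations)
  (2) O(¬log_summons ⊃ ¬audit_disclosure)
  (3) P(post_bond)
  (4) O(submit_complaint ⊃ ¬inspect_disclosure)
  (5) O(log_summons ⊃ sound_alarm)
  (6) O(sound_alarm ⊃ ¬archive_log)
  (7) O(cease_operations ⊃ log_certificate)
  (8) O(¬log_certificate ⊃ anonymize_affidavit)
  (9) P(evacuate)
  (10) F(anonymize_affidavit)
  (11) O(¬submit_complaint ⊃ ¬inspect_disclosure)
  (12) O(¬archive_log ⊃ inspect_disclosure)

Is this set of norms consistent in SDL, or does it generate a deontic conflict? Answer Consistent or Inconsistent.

Premise 8 is O(¬log_certificate ⊃ anonymize_affidavit), but O(¬log_certificate) is not derivable from the premises, so it does not yield O(anonymize_affidavit).
So O(anonymize_affidavit) is not derivable, and the apparent clash with O(¬anonymize_affidavit) does not arise.
A world satisfying every obligation exists (e.g. anonymize_affidavit=false, archive_log=true, audit_disclosure=false, cease_operations=true, evacuate=false, inspect_disclosure=false, log_certificate=true, log_summons=false, post_bond=false, sound_alarm=false, submit_complaint=false); no atom is both obligatory and forbidden, so the set is consistent.

Consistent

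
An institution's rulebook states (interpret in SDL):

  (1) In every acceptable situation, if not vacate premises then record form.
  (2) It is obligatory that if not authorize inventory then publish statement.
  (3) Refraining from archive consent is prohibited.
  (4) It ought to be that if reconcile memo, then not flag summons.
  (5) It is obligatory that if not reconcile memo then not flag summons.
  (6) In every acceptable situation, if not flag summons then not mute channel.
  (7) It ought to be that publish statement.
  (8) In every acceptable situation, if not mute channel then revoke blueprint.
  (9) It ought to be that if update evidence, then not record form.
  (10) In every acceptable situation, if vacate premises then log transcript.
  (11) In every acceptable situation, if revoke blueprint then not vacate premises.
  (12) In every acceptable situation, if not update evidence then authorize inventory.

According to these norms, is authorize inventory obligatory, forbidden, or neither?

Obligatory

Premises 5 and 4 are O(¬reconcile_memo → ¬flag_summons) and O(reconcile_memo → ¬flag_summons); every ideal world satisfies ¬reconcile_memo or reconcile_memo, so in either case ¬flag_summons holds — hence O(¬flag_summons).
From O(¬flag_summons) and premise 6, O(¬flag_summons → ¬mute_channel), we obtain O(¬mute_channel).
From O(¬mute_channel) and premise 8, O(¬mute_channel → revoke_blueprint), we obtain O(revoke_blueprint).
From O(revoke_blueprint) and premise 11, O(revoke_blueprint → ¬vacate_premises), we obtain O(¬vacate_premises).
Applying K to premise 1 (O(¬vacate_premises → record_form)) and O(¬vacate_premises) yields O(record_form).
Premise 9, O(update_evidence → ¬record_form), contraposes to O(record_form → ¬update_evidence); with O(record_form) we get O(¬update_evidence).
With premise 12, O(¬update_evidence → authorize_inventory), the K-axiom yields O(authorize_inventory).
Premises 2, 3, 7, 10 do not contribute to this derivation.
Hence authorize_inventory is obligatory.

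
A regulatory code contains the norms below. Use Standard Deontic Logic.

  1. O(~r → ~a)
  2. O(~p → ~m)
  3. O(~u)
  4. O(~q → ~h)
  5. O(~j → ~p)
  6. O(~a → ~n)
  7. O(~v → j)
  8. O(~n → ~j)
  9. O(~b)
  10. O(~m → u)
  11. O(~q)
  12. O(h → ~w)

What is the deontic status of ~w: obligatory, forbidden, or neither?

Premise 12 is O(h → ~w), but O(h) is not derivable from the premises, so it does not yield O(~w).
No premise or chain of K-axiom applications forces O(~w), and none forces O(w). So ~w is neither obligatory nor forbidden under these norms.

Neither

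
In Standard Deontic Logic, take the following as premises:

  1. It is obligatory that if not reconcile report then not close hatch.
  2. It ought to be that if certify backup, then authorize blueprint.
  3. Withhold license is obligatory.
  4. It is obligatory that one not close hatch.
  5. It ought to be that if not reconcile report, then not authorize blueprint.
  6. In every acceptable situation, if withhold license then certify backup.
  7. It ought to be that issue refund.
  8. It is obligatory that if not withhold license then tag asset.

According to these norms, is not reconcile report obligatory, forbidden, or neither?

Forbidden

From premise 3 we have O(withhold_license).
Applying K to premise 6 (O(withhold_license → certify_backup)) and O(withhold_license) yields O(certify_backup).
With premise 2, O(certify_backup → authorize_blueprint), the K-axiom yields O(authorize_blueprint).
Premise 5 is O(¬reconcile_report → ¬authorize_blueprint); contrapositively O(authorize_blueprint → reconcile_report). Since O(authorize_blueprint) holds, K gives O(reconcile_report).
Premises 1, 4, 7, 8 do not contribute to this derivation.
Thus O(reconcile_report), which is F(¬reconcile_report): ¬reconcile_report is forbidden.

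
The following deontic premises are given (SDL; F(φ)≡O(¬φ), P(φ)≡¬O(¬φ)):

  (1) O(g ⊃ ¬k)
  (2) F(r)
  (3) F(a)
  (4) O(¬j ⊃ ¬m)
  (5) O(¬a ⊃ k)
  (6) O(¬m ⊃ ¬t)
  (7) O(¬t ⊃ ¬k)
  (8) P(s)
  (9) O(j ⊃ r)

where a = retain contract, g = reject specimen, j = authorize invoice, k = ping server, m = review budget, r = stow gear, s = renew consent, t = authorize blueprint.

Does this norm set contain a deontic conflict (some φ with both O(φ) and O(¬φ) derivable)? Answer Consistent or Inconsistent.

Inconsistent

Premise 2 is F(r), i.e. O(¬r).
Premise 9 is O(j ⊃ r); contrapositively O(¬r ⊃ ¬j). Since O(¬r) holds, K gives O(¬j).
From O(¬j) and premise 4, O(¬j ⊃ ¬m), we obtain O(¬m).
From O(¬m) and premise 6, O(¬m ⊃ ¬t), we obtain O(¬t).
From O(¬t) and premise 7, O(¬t ⊃ ¬k), we obtain O(¬k).
The contrapositive of premise 5 (O(¬a ⊃ k)) is O(¬k ⊃ a), and O(¬k) is already established, so O(a).
But premise 3, F(a), means O(¬a).
We now have both O(a) and O(¬a) — a is simultaneously obligatory and forbidden, violating the D-axiom.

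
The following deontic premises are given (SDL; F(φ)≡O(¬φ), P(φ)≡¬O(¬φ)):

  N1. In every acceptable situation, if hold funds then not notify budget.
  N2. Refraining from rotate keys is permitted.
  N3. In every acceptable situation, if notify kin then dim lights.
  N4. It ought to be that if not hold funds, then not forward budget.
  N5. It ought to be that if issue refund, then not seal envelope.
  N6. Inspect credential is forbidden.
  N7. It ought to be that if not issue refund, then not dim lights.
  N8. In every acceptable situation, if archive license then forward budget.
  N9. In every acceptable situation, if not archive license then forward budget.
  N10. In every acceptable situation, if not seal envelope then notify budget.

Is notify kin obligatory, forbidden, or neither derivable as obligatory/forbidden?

Forbidden

Premises 9 and 8 cover both cases: O(¬archive_license → forward_budget) and O(archive_license → forward_budget). Since ¬archive_license ∨ archive_license is a tautology, O(forward_budget) follows.
Premise 4 is O(¬hold_funds → ¬forward_budget); contrapositively O(forward_budget → hold_funds). Since O(forward_budget) holds, K gives O(hold_funds).
From O(hold_funds) and premise 1, O(hold_funds → ¬notify_budget), we obtain O(¬notify_budget).
The contrapositive of premise 10 (O(¬seal_envelope → notify_budget)) is O(¬notify_budget → seal_envelope), and O(¬notify_budget) is already established, so O(seal_envelope).
Premise 5 is O(issue_refund → ¬seal_envelope); contrapositively O(seal_envelope → ¬issue_refund). Since O(seal_envelope) holds, K gives O(¬issue_refund).
Applying K to premise 7 (O(¬issue_refund → ¬dim_lights)) and O(¬issue_refund) yields O(¬dim_lights).
Premise 3, O(notify_kin → dim_lights), contraposes to O(¬dim_lights → ¬notify_kin); with O(¬dim_lights) we get O(¬notify_kin).
Premises 2, 6 do not contribute to this derivation.
Thus O(¬notify_kin), which is F(notify_kin): notify_kin is forbidden.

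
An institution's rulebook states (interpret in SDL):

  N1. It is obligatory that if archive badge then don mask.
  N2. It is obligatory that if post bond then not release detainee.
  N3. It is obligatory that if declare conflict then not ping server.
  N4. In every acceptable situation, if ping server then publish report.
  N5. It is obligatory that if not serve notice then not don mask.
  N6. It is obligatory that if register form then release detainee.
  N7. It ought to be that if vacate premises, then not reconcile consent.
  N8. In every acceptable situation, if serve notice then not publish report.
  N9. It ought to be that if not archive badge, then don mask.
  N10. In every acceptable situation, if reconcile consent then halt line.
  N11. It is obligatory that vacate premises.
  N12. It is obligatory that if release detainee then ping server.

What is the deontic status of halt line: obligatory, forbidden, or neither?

Premise 10 is O(reconcile_consent → halt_line), but O(reconcile_consent) is not derivable from the premises, so it does not yield O(halt_line).
No premise or chain of K-axiom applications forces O(halt_line), and none forces O(¬halt_line). So halt_line is neither obligatory nor forbidden under these norms.

Neither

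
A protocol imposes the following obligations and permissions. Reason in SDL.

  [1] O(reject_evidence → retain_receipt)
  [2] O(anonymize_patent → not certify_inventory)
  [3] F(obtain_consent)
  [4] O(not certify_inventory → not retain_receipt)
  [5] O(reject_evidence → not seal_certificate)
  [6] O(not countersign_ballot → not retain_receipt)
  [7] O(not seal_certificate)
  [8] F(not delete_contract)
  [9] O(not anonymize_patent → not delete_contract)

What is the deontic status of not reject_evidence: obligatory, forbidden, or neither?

Obligatory

Premise 8 is F(not delete_contract), i.e. O(delete_contract).
The contrapositive of premise 9 (O(not anonymize_patent → not delete_contract)) is O(delete_contract → anonymize_patent), and O(delete_contract) is already established, so O(anonymize_patent).
From O(anonymize_patent) and premise 2, O(anonymize_patent → not certify_inventory), we obtain O(not certify_inventory).
Applying K to premise 4 (O(not certify_inventory → not retain_receipt)) and O(not certify_inventory) yields O(not retain_receipt).
Premise 1 is O(reject_evidence → retain_receipt); contrapositively O(not retain_receipt → not reject_evidence). Since O(not retain_receipt) holds, K gives O(not reject_evidence).
Premises 3, 5, 6, 7 do not contribute to this derivation.
Hence not reject_evidence is obligatory.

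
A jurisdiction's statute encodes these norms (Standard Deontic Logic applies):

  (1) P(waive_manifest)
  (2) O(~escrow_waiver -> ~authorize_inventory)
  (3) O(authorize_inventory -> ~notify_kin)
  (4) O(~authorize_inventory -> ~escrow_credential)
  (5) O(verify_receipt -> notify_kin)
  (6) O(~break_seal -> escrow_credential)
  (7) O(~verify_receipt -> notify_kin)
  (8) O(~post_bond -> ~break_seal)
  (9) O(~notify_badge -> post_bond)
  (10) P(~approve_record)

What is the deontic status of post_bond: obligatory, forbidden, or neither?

Obligatory

By case analysis on ~verify_receipt: premise 7 gives O(~verify_receipt -> notify_kin) and premise 5 gives O(verify_receipt -> notify_kin), so O(notify_kin) either way.
The contrapositive of premise 3 (O(authorize_inventory -> ~notify_kin)) is O(notify_kin -> ~authorize_inventory), and O(notify_kin) is already established, so O(~authorize_inventory).
Premise 4 is O(~authorize_inventory -> ~escrow_credential); since O(~authorize_inventory), deontic closure gives O(~escrow_credential).
Premise 6 is O(~break_seal -> escrow_credential); contrapositively O(~escrow_credential -> break_seal). Since O(~escrow_credential) holds, K gives O(break_seal).
Premise 8, O(~post_bond -> ~break_seal), contraposes to O(break_seal -> post_bond); with O(break_seal) we get O(post_bond).
Premises 1, 2, 9, 10 do not contribute to this derivation.
Hence post_bond is obligatory.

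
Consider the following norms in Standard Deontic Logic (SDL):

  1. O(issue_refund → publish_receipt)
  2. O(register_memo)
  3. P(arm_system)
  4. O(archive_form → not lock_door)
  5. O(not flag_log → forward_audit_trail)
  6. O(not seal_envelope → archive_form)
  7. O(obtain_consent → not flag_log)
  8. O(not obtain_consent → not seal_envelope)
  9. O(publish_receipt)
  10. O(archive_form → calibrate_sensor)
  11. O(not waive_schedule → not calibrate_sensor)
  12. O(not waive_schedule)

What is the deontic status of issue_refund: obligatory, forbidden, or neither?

Neither

Premise 1 is O(issue_refund → publish_receipt); even if O(publish_receipt) held, inferring O(issue_refund) would be affirming the consequent — invalid.
No premise or chain of K-axiom applications forces O(issue_refund), and none forces O(not issue_refund). So issue_refund is neither obligatory nor forbidden under these norms.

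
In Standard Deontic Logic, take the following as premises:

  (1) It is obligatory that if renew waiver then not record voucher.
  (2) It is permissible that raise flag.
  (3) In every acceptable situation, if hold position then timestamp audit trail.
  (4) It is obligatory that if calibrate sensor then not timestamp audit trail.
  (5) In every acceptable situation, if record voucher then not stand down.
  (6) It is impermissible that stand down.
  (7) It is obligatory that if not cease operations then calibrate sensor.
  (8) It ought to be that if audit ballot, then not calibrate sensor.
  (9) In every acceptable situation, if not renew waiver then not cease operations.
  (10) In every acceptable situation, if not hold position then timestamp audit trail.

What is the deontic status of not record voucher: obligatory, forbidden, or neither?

Premises 3 and 10 are O(hold_position → timestamp_audit_trail) and O(¬hold_position → timestamp_audit_trail); every ideal world satisfies hold_position or ¬hold_position, so in either case timestamp_audit_trail holds — hence O(timestamp_audit_trail).
Premise 4, O(calibrate_sensor → ¬timestamp_audit_trail), contraposes to O(timestamp_audit_trail → ¬calibrate_sensor); with O(timestamp_audit_trail) we get O(¬calibrate_sensor).
Premise 7 is O(¬cease_operations → calibrate_sensor); contrapositively O(¬calibrate_sensor → cease_operations). Since O(¬calibrate_sensor) holds, K gives O(cease_operations).
Premise 9 is O(¬renew_waiver → ¬cease_operations); contrapositively O(cease_operations → renew_waiver). Since O(cease_operations) holds, K gives O(renew_waiver).
Applying K to premise 1 (O(renew_waiver → ¬record_voucher)) and O(renew_waiver) yields O(¬record_voucher).
Premises 2, 5, 6, 8 do not contribute to this derivation.
Hence ¬record_voucher is obligatory.

Obligatory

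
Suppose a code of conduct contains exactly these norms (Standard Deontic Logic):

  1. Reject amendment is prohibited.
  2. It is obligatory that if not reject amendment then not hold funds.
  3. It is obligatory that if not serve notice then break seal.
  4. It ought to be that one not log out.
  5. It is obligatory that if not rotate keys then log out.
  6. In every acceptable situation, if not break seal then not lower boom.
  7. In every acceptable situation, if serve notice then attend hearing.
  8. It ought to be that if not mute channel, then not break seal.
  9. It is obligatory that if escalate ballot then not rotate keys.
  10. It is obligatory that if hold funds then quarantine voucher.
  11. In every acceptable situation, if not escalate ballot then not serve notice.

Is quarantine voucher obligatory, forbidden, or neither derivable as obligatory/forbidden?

Neither

Premise 10 is O(hold_funds → quarantine_voucher), but O(hold_funds) is not derivable from the premises, so it does not yield O(quarantine_voucher).
No premise or chain of K-axiom applications forces O(quarantine_voucher), and none forces O(¬quarantine_voucher). So quarantine_voucher is neither obligatory nor forbidden under these norms.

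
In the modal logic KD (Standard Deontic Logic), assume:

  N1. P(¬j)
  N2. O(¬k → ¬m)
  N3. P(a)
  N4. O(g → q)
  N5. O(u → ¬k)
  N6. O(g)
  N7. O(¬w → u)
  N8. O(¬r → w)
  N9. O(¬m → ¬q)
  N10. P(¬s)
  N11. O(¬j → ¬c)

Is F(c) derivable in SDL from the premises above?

No

Premise 11 is O(¬j → ¬c), but O(¬j) is not derivable from the premises (the permission P(¬j) asserts only ¬O(j), not O(¬j)), so it does not yield O(¬c).
No other premise forces O(¬c). An ideal world satisfying every premise can still have c true, so F(c) is not derivable.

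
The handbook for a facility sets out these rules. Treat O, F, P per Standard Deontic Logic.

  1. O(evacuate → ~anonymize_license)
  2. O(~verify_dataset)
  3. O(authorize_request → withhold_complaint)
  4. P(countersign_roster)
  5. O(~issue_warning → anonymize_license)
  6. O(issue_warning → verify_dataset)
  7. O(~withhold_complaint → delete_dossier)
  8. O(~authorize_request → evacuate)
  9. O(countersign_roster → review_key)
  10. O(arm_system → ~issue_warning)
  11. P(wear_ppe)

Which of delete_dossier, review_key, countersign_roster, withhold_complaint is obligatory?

withhold_complaint

From premise 2 we have O(~verify_dataset).
Premise 6, O(issue_warning → verify_dataset), contraposes to O(~verify_dataset → ~issue_warning); with O(~verify_dataset) we get O(~issue_warning).
Applying K to premise 5 (O(~issue_warning → anonymize_license)) and O(~issue_warning) yields O(anonymize_license).
The contrapositive of premise 1 (O(evacuate → ~anonymize_license)) is O(anonymize_license → ~evacuate), and O(anonymize_license) is already established, so O(~evacuate).
Premise 8, O(~authorize_request → evacuate), contraposes to O(~evacuate → authorize_request); with O(~evacuate) we get O(authorize_request).
With premise 3, O(authorize_request → withhold_complaint), the K-axiom yields O(withhold_complaint).
So O(withhold_complaint) holds — withhold_complaint is obligatory. None of the other listed options is made obligatory by any chain of premises.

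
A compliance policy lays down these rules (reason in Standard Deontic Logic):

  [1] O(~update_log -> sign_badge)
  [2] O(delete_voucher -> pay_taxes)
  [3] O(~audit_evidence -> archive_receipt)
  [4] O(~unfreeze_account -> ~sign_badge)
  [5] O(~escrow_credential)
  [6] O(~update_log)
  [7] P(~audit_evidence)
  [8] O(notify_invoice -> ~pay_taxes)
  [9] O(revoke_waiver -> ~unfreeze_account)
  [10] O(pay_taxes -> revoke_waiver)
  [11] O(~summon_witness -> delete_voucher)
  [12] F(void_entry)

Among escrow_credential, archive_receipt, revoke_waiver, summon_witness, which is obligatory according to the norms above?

summon_witness

Premise 6 states O(~update_log) outright.
Premise 1 is O(~update_log -> sign_badge); since O(~update_log), deontic closure gives O(sign_badge).
The contrapositive of premise 4 (O(~unfreeze_account -> ~sign_badge)) is O(sign_badge -> unfreeze_account), and O(sign_badge) is already established, so O(unfreeze_account).
The contrapositive of premise 9 (O(revoke_waiver -> ~unfreeze_account)) is O(unfreeze_account -> ~revoke_waiver), and O(unfreeze_account) is already established, so O(~revoke_waiver).
Premise 10, O(pay_taxes -> revoke_waiver), contraposes to O(~revoke_waiver -> ~pay_taxes); with O(~revoke_waiver) we get O(~pay_taxes).
Premise 2 is O(delete_voucher -> pay_taxes); contrapositively O(~pay_taxes -> ~delete_voucher). Since O(~pay_taxes) holds, K gives O(~delete_voucher).
Premise 11, O(~summon_witness -> delete_voucher), contraposes to O(~delete_voucher -> summon_witness); with O(~delete_voucher) we get O(summon_witness).
So O(summon_witness) holds — summon_witness is obligatory. None of the other listed options is made obligatory by any chain of premises.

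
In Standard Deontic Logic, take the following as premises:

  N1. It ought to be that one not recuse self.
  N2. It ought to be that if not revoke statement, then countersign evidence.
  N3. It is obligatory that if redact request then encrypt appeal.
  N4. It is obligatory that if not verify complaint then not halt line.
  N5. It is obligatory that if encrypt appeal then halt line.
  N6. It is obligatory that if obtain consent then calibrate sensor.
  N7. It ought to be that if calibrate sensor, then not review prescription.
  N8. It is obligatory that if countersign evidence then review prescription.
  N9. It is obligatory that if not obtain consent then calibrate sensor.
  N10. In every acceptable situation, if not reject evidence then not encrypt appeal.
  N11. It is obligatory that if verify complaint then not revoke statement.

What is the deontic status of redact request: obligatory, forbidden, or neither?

Premises 6 and 9 are O(obtain_consent → calibrate_sensor) and O(¬obtain_consent → calibrate_sensor); every ideal world satisfies obtain_consent or ¬obtain_consent, so in either case calibrate_sensor holds — hence O(calibrate_sensor).
Applying K to premise 7 (O(calibrate_sensor → ¬review_prescription)) and O(calibrate_sensor) yields O(¬review_prescription).
Premise 8, O(countersign_evidence → review_prescription), contraposes to O(¬review_prescription → ¬countersign_evidence); with O(¬review_prescription) we get O(¬countersign_evidence).
Premise 2, O(¬revoke_statement → countersign_evidence), contraposes to O(¬countersign_evidence → revoke_statement); with O(¬countersign_evidence) we get O(revoke_statement).
Premise 11, O(verify_complaint → ¬revoke_statement), contraposes to O(revoke_statement → ¬verify_complaint); with O(revoke_statement) we get O(¬verify_complaint).
Applying K to premise 4 (O(¬verify_complaint → ¬halt_line)) and O(¬verify_complaint) yields O(¬halt_line).
Premise 5 is O(encrypt_appeal → halt_line); contrapositively O(¬halt_line → ¬encrypt_appeal). Since O(¬halt_line) holds, K gives O(¬encrypt_appeal).
The contrapositive of premise 3 (O(redact_request → encrypt_appeal)) is O(¬encrypt_appeal → ¬redact_request), and O(¬encrypt_appeal) is already established, so O(¬redact_request).
Premises 1, 10 do not contribute to this derivation.
Thus O(¬redact_request), which is F(redact_request): redact_request is forbidden.

Forbidden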